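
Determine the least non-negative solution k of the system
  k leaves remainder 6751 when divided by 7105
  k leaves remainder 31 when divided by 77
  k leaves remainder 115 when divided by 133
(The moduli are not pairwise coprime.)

312266

gcd(7105, 77) = 7 and 7 | (31 − 6751), so the pair is consistent; merging gives k ≡ 77801 (mod 78155), where 78155 = lcm(7105, 77).
gcd(78155, 133) = 7 and 7 | (115 − 77801), so the pair is consistent; merging gives k ≡ 312266 (mod 1484945), where 1484945 = lcm(78155, 133).
The solution is unique modulo lcm(7105, 77, 133) = 1484945.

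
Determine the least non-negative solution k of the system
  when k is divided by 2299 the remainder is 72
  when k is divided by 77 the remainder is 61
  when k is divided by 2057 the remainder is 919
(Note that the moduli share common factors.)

Combine the congruences pairwise.
gcd(2299, 77) = 11 and 11 | (61 − 72), so the pair is consistent; merging gives k ≡ 2371 (mod 16093), where 16093 = lcm(2299, 77).
gcd(16093, 2057) = 121 and 121 | (919 − 2371), so the pair is consistent; merging gives k ≡ 66743 (mod 273581), where 273581 = lcm(16093, 2057).
The solution is unique modulo lcm(2299, 77, 2057) = 273581.

66743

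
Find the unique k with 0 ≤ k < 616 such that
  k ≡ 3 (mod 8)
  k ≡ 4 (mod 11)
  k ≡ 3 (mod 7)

The moduli are pairwise coprime; N = 8·11·7 = 616.
N/8 = 77; 77 ≡ 5 (mod 8); 5·5 ≡ 1, so inverse 5.
N/11 = 56; 56 ≡ 1 (mod 11), inverse 1.
N/7 = 88; 88 ≡ 4 (mod 7); 4·2 ≡ 1, so inverse 2.
k ≡ 3·77·5 + 4·56·1 + 3·88·2 = 1907.
1907 mod 616 = 59.

59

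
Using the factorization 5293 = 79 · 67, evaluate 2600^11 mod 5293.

3915

Mod 79: 2600 ≡ 72; 72^11 ≡ 44 (mod 79).
Mod 67: 2600 ≡ 54; 54^11 ≡ 29 (mod 67).
Combine by CRT: x ≡ 44 (mod 79), x ≡ 29 (mod 67) ⇒ x ≡ 3915 (mod 5293).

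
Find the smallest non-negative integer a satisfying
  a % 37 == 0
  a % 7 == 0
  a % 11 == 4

2072

From a ≡ 0 (mod 37) write a = 0 + 37t. Substituting into a ≡ 0 (mod 7) gives 37t ≡ 0 (mod 7), and since 2⁻¹ ≡ 4 (mod 7), t ≡ 0. Hence a ≡ 0 + 37·0 = 0 (mod 259).
From a ≡ 0 (mod 259) write a = 0 + 259t. Substituting into a ≡ 4 (mod 11) gives 259t ≡ 4 (mod 11), and since 6⁻¹ ≡ 2 (mod 11), t ≡ 8. Hence a ≡ 0 + 259·8 = 2072 (mod 2849).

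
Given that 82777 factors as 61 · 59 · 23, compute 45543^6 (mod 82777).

32676

Mod 61: 45543 ≡ 37; 37^6 ≡ 41 (mod 61).
Mod 59: 45543 ≡ 54; 54^6 ≡ 49 (mod 59).
Mod 23: 45543 ≡ 3; 3^6 ≡ 16 (mod 23).
Combine by CRT: x ≡ 41 (mod 61), x ≡ 49 (mod 59), x ≡ 16 (mod 23) ⇒ x ≡ 32676 (mod 82777).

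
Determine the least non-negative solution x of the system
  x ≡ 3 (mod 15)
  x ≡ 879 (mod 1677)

4233

gcd(15, 1677) = 3 and 3 | (879 − 3), so the pair is consistent; merging gives x ≡ 4233 (mod 8385), where 8385 = lcm(15, 1677).
The solution is unique modulo lcm(15, 1677) = 8385.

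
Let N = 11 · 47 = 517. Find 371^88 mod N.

Mod 11: 371 ≡ 8; by Fermat, exponent reduces to 88 mod 10 = 8; 8^8 ≡ 5 (mod 11).
Mod 47: 371 ≡ 42; by Fermat, exponent reduces to 88 mod 46 = 42; 42^42 ≡ 37 (mod 47).
Combine by CRT: x ≡ 5 (mod 11), x ≡ 37 (mod 47) ⇒ x ≡ 225 (mod 517).

225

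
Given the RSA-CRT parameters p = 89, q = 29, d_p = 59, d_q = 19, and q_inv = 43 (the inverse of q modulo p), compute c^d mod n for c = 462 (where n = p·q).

m₁ = c^(d_p) mod p: c ≡ 17 (mod 89), and 17^59 mod 89 = 9.
m₂ = c^(d_q) mod q: c ≡ 27 (mod 29), and 27^19 mod 29 = 3.
h = q_inv·(m₁ − m₂) mod p = 43·(9 − 3) mod 89 = 80.
m = m₂ + h·q = 3 + 80·29 = 2323.

2323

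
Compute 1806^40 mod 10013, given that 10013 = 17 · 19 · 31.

1

Mod 17: 1806 ≡ 4; by Fermat, exponent reduces to 40 mod 16 = 8; 4^8 ≡ 1 (mod 17).
Mod 19: 1806 ≡ 1; by Fermat, exponent reduces to 40 mod 18 = 4; 1^4 ≡ 1 (mod 19).
Mod 31: 1806 ≡ 8; by Fermat, exponent reduces to 40 mod 30 = 10; 8^10 ≡ 1 (mod 31).
Combine by CRT: x ≡ 1 (mod 17), x ≡ 1 (mod 19), x ≡ 1 (mod 31) ⇒ x ≡ 1 (mod 10013).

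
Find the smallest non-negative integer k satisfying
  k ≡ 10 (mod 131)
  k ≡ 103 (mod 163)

20315

From k ≡ 10 (mod 131) write k = 10 + 131t. Substituting into k ≡ 103 (mod 163) gives 131t ≡ 93 (mod 163), and since 131⁻¹ ≡ 56 (mod 163), t ≡ 155. Hence k ≡ 10 + 131·155 = 20315 (mod 21353).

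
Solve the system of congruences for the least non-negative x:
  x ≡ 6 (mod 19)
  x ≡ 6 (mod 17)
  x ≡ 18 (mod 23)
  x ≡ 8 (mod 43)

The moduli are pairwise coprime; N = 19·17·23·43 = 319447.
N/19 = 16813; 16813 ≡ 17 (mod 19); 17·9 ≡ 1, so inverse 9.
N/17 = 18791; 18791 ≡ 6 (mod 17); 6·3 ≡ 1, so inverse 3.
N/23 = 13889; 13889 ≡ 20 (mod 23); 20·15 ≡ 1, so inverse 15.
N/43 = 7429; 7429 ≡ 33 (mod 43); 33·30 ≡ 1, so inverse 30.
x ≡ 6·16813·9 + 6·18791·3 + 18·13889·15 + 8·7429·30 = 6779130.
6779130 mod 319447 = 70743.

70743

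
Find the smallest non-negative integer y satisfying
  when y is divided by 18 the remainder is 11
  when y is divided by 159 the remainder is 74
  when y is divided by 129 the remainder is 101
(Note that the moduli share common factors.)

18677

gcd(18, 159) = 3 and 3 | (74 − 11), so the pair is consistent; merging gives y ≡ 551 (mod 954), where 954 = lcm(18, 159).
gcd(954, 129) = 3 and 3 | (101 − 551), so the pair is consistent; merging gives y ≡ 18677 (mod 41022), where 41022 = lcm(954, 129).
The solution is unique modulo lcm(18, 159, 129) = 41022.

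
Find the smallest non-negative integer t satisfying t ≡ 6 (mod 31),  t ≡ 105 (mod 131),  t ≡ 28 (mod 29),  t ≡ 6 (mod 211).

2498668

From t ≡ 6 (mod 31) write t = 6 + 31s. Substituting into t ≡ 105 (mod 131) gives 31s ≡ 99 (mod 131), and since 31⁻¹ ≡ 93 (mod 131), s ≡ 37. Hence t ≡ 6 + 31·37 = 1153 (mod 4061).
From t ≡ 1153 (mod 4061) write t = 1153 + 4061s. Substituting into t ≡ 28 (mod 29) gives 4061s ≡ 6 (mod 29), and since 1⁻¹ ≡ 1 (mod 29), s ≡ 6. Hence t ≡ 1153 + 4061·6 = 25519 (mod 117769).
From t ≡ 25519 (mod 117769) write t = 25519 + 117769s. Substituting into t ≡ 6 (mod 211) gives 117769s ≡ 18 (mod 211), and since 31⁻¹ ≡ 177 (mod 211), s ≡ 21. Hence t ≡ 25519 + 117769·21 = 2498668 (mod 24849259).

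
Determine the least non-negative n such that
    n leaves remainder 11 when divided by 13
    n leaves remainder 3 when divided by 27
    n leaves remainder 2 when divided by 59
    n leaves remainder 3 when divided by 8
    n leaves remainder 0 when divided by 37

5582523

From n ≡ 11 (mod 13) write n = 11 + 13t. Substituting into n ≡ 3 (mod 27) gives 13t ≡ 19 (mod 27), and since 13⁻¹ ≡ 25 (mod 27), t ≡ 16. Hence n ≡ 11 + 13·16 = 219 (mod 351).
From n ≡ 219 (mod 351) write n = 219 + 351t. Substituting into n ≡ 2 (mod 59) gives 351t ≡ 19 (mod 59), and since 56⁻¹ ≡ 39 (mod 59), t ≡ 33. Hence n ≡ 219 + 351·33 = 11802 (mod 20709).
From n ≡ 11802 (mod 20709) write n = 11802 + 20709t. Substituting into n ≡ 3 (mod 8) gives 20709t ≡ 1 (mod 8), and since 5⁻¹ ≡ 5 (mod 8), t ≡ 5. Hence n ≡ 11802 + 20709·5 = 115347 (mod 165672).
From n ≡ 115347 (mod 165672) write n = 115347 + 165672t. Substituting into n ≡ 0 (mod 37) gives 165672t ≡ 19 (mod 37), and since 23⁻¹ ≡ 29 (mod 37), t ≡ 33. Hence n ≡ 115347 + 165672·33 = 5582523 (mod 6129864).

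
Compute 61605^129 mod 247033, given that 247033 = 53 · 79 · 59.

189779

Mod 53: 61605 ≡ 19; by Fermat, exponent reduces to 129 mod 52 = 25; 19^25 ≡ 39 (mod 53).
Mod 79: 61605 ≡ 64; by Fermat, exponent reduces to 129 mod 78 = 51; 64^51 ≡ 21 (mod 79).
Mod 59: 61605 ≡ 9; by Fermat, exponent reduces to 129 mod 58 = 13; 9^13 ≡ 35 (mod 59).
Combine by CRT: x ≡ 39 (mod 53), x ≡ 21 (mod 79), x ≡ 35 (mod 59) ⇒ x ≡ 189779 (mod 247033).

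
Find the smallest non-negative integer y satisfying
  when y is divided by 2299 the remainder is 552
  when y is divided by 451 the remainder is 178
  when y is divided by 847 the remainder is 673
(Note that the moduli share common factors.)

216658

Combine the congruences pairwise.
gcd(2299, 451) = 11 and 11 | (178 − 552), so the pair is consistent; merging gives y ≡ 28140 (mod 94259), where 94259 = lcm(2299, 451).
gcd(94259, 847) = 121 and 121 | (673 − 28140), so the pair is consistent; merging gives y ≡ 216658 (mod 659813), where 659813 = lcm(94259, 847).
The solution is unique modulo lcm(2299, 451, 847) = 659813.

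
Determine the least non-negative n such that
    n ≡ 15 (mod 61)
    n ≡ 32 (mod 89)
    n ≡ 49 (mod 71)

322034

Combine the congruences pairwise.
From n ≡ 15 (mod 61) write n = 15 + 61t. Substituting into n ≡ 32 (mod 89) gives 61t ≡ 17 (mod 89), and since 61⁻¹ ≡ 54 (mod 89), t ≡ 28. Hence n ≡ 15 + 61·28 = 1723 (mod 5429).
From n ≡ 1723 (mod 5429) write n = 1723 + 5429t. Substituting into n ≡ 49 (mod 71) gives 5429t ≡ 30 (mod 71), and since 33⁻¹ ≡ 28 (mod 71), t ≡ 59. Hence n ≡ 1723 + 5429·59 = 322034 (mod 385459).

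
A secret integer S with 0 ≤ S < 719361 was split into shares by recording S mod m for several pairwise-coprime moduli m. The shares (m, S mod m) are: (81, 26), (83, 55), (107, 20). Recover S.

Combine the congruences pairwise.
From S ≡ 26 (mod 81) write S = 26 + 81t. Substituting into S ≡ 55 (mod 83) gives 81t ≡ 29 (mod 83), and since 81⁻¹ ≡ 41 (mod 83), t ≡ 27. Hence S ≡ 26 + 81·27 = 2213 (mod 6723).
From S ≡ 2213 (mod 6723) write S = 2213 + 6723t. Substituting into S ≡ 20 (mod 107) gives 6723t ≡ 54 (mod 107), and since 89⁻¹ ≡ 101 (mod 107), t ≡ 104. Hence S ≡ 2213 + 6723·104 = 701405 (mod 719361).

701405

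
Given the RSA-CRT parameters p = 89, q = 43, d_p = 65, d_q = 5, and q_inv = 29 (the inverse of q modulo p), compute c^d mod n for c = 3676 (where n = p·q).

1122

m₁ = c^(d_p) mod p: c ≡ 27 (mod 89), and 27^65 mod 89 = 54.
m₂ = c^(d_q) mod q: c ≡ 21 (mod 43), and 21^5 mod 43 = 4.
h = q_inv·(m₁ − m₂) mod p = 29·(54 − 4) mod 89 = 26.
m = m₂ + h·q = 4 + 26·43 = 1122.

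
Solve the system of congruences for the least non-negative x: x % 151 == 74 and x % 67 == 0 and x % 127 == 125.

The moduli are pairwise coprime; N = 151·67·127 = 1284859.
N/151 = 8509; 8509 ≡ 53 (mod 151); 53·57 ≡ 1, so inverse 57.
N/67 = 19177; 19177 ≡ 15 (mod 67); 15·9 ≡ 1, so inverse 9.
N/127 = 10117; 10117 ≡ 84 (mod 127); 84·62 ≡ 1, so inverse 62.
x ≡ 74·8509·57 + 0·19177·9 + 125·10117·62 = 114297712.
114297712 mod 1284859 = 1230120.

1230120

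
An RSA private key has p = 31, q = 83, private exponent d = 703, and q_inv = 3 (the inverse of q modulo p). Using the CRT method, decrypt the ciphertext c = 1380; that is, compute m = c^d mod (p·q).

2205

d_p = d mod (p−1) = 703 mod 30 = 13; d_q = d mod (q−1) = 47.
m₁ = c^(d_p) mod p: c ≡ 16 (mod 31), and 16^13 mod 31 = 4.
m₂ = c^(d_q) mod q: c ≡ 52 (mod 83), and 52^47 mod 83 = 47.
h = q_inv·(m₁ − m₂) mod p = 3·(4 − 47) mod 31 = 26.
m = m₂ + h·q = 47 + 26·83 = 2205.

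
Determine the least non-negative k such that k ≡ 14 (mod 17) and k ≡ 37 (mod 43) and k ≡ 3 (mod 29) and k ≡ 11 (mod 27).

From k ≡ 14 (mod 17) write k = 14 + 17t. Substituting into k ≡ 37 (mod 43) gives 17t ≡ 23 (mod 43), and since 17⁻¹ ≡ 38 (mod 43), t ≡ 14. Hence k ≡ 14 + 17·14 = 252 (mod 731).
From k ≡ 252 (mod 731) write k = 252 + 731t. Substituting into k ≡ 3 (mod 29) gives 731t ≡ 12 (mod 29), and since 6⁻¹ ≡ 5 (mod 29), t ≡ 2. Hence k ≡ 252 + 731·2 = 1714 (mod 21199).
From k ≡ 1714 (mod 21199) write k = 1714 + 21199t. Substituting into k ≡ 11 (mod 27) gives 21199t ≡ 25 (mod 27), and since 4⁻¹ ≡ 7 (mod 27), t ≡ 13. Hence k ≡ 1714 + 21199·13 = 277301 (mod 572373).

277301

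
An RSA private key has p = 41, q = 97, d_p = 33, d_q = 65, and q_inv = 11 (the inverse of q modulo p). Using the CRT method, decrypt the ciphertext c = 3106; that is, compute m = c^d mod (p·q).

25

m₁ = c^(d_p) mod p: c ≡ 31 (mod 41), and 31^33 mod 41 = 25.
m₂ = c^(d_q) mod q: c ≡ 2 (mod 97), and 2^65 mod 97 = 25.
h = q_inv·(m₁ − m₂) mod p = 11·(25 − 25) mod 41 = 0.
m = m₂ + h·q = 25 + 0·97 = 25.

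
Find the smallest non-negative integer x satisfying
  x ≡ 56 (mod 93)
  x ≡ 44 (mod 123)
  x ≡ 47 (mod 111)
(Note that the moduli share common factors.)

gcd(93, 123) = 3 and 3 | (44 − 56), so the pair is consistent; merging gives x ≡ 2381 (mod 3813), where 3813 = lcm(93, 123).
gcd(3813, 111) = 3 and 3 | (47 − 2381), so the pair is consistent; merging gives x ≡ 67202 (mod 141081), where 141081 = lcm(3813, 111).
The solution is unique modulo lcm(93, 123, 111) = 141081.

67202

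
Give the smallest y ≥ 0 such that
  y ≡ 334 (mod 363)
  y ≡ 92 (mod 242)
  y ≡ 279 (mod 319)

gcd(363, 242) = 121 and 121 | (92 − 334), so the pair is consistent; merging gives y ≡ 334 (mod 726), where 726 = lcm(363, 242).
gcd(726, 319) = 11 and 11 | (279 − 334), so the pair is consistent; merging gives y ≡ 2512 (mod 21054), where 21054 = lcm(726, 319).
The solution is unique modulo lcm(363, 242, 319) = 21054.

2512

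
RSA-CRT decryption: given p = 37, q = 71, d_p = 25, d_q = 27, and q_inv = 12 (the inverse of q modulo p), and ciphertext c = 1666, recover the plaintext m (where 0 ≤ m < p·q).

m₁ = c^(d_p) mod p: c ≡ 1 (mod 37), and 1^25 mod 37 = 1.
m₂ = c^(d_q) mod q: c ≡ 33 (mod 71), and 33^27 mod 71 = 61.
h = q_inv·(m₁ − m₂) mod p = 12·(1 − 61) mod 37 = 20.
m = m₂ + h·q = 61 + 20·71 = 1481.

1481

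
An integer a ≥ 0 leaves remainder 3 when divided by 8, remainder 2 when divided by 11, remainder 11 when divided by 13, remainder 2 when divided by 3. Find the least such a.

The moduli are pairwise coprime; N = 8·11·13·3 = 3432.
N/8 = 429; 429 ≡ 5 (mod 8); 5·5 ≡ 1, so inverse 5.
N/11 = 312; 312 ≡ 4 (mod 11); 4·3 ≡ 1, so inverse 3.
N/13 = 264; 264 ≡ 4 (mod 13); 4·10 ≡ 1, so inverse 10.
N/3 = 1144; 1144 ≡ 1 (mod 3), inverse 1.
a ≡ 3·429·5 + 2·312·3 + 11·264·10 + 2·1144·1 = 39635.
39635 mod 3432 = 1883.

1883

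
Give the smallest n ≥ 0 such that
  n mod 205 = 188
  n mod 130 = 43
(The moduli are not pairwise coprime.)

gcd(205, 130) = 5 and 5 | (43 − 188), so the pair is consistent; merging gives n ≡ 1213 (mod 5330), where 5330 = lcm(205, 130).
The solution is unique modulo lcm(205, 130) = 5330.

1213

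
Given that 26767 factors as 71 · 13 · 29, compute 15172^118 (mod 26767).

Mod 71: 15172 ≡ 49; by Fermat, exponent reduces to 118 mod 70 = 48; 49^48 ≡ 3 (mod 71).
Mod 13: 15172 ≡ 1; by Fermat, exponent reduces to 118 mod 12 = 10; 1^10 ≡ 1 (mod 13).
Mod 29: 15172 ≡ 5; by Fermat, exponent reduces to 118 mod 28 = 6; 5^6 ≡ 23 (mod 29).
Combine by CRT: x ≡ 3 (mod 71), x ≡ 1 (mod 13), x ≡ 23 (mod 29) ⇒ x ≡ 16901 (mod 26767).

16901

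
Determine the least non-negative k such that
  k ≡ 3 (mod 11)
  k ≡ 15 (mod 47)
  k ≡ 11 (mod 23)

11718

The moduli are pairwise coprime; N = 11·47·23 = 11891.
N/11 = 1081; 1081 ≡ 3 (mod 11); 3·4 ≡ 1, so inverse 4.
N/47 = 253; 253 ≡ 18 (mod 47); 18·34 ≡ 1, so inverse 34.
N/23 = 517; 517 ≡ 11 (mod 23); 11·21 ≡ 1, so inverse 21.
k ≡ 3·1081·4 + 15·253·34 + 11·517·21 = 261429.
261429 mod 11891 = 11718.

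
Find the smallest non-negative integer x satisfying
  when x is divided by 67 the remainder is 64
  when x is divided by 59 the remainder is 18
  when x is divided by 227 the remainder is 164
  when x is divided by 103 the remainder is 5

41609945

The moduli are pairwise coprime; N = 67·59·227·103 = 92425093.
N/67 = 1379479; 1379479 ≡ 16 (mod 67); 16·21 ≡ 1, so inverse 21.
N/59 = 1566527; 1566527 ≡ 18 (mod 59); 18·23 ≡ 1, so inverse 23.
N/227 = 407159; 407159 ≡ 148 (mod 227); 148·204 ≡ 1, so inverse 204.
N/103 = 897331; 897331 ≡ 98 (mod 103); 98·41 ≡ 1, so inverse 41.
x ≡ 64·1379479·21 + 18·1566527·23 + 164·407159·204 + 5·897331·41 = 16308426313.
16308426313 mod 92425093 = 41609945.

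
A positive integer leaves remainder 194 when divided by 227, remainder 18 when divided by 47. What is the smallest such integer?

From x ≡ 194 (mod 227) write x = 194 + 227t. Substituting into x ≡ 18 (mod 47) gives 227t ≡ 12 (mod 47), and since 39⁻¹ ≡ 41 (mod 47), t ≡ 22. Hence x ≡ 194 + 227·22 = 5188 (mod 10669).

5188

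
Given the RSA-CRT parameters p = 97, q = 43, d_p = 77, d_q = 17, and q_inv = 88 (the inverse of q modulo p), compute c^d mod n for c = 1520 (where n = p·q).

3781

m₁ = c^(d_p) mod p: c ≡ 65 (mod 97), and 65^77 mod 97 = 95.
m₂ = c^(d_q) mod q: c ≡ 15 (mod 43), and 15^17 mod 43 = 40.
h = q_inv·(m₁ − m₂) mod p = 88·(95 − 40) mod 97 = 87.
m = m₂ + h·q = 40 + 87·43 = 3781.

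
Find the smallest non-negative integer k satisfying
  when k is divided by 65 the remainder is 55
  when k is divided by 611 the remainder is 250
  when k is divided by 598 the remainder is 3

gcd(65, 611) = 13 and 13 | (250 − 55), so the pair is consistent; merging gives k ≡ 250 (mod 3055), where 3055 = lcm(65, 611).
gcd(3055, 598) = 13 and 13 | (3 − 250), so the pair is consistent; merging gives k ≡ 101065 (mod 140530), where 140530 = lcm(3055, 598).
The solution is unique modulo lcm(65, 611, 598) = 140530.

101065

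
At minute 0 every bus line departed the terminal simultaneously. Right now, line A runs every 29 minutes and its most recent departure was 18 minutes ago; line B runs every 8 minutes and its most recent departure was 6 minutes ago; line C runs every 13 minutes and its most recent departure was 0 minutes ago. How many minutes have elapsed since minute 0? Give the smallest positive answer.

598

The moduli are pairwise coprime; N = 29·8·13 = 3016.
N/29 = 104; 104 ≡ 17 (mod 29); 17·12 ≡ 1, so inverse 12.
N/8 = 377; 377 ≡ 1 (mod 8), inverse 1.
N/13 = 232; 232 ≡ 11 (mod 13); 11·6 ≡ 1, so inverse 6.
t ≡ 18·104·12 + 6·377·1 + 0·232·6 = 24726.
24726 mod 3016 = 598.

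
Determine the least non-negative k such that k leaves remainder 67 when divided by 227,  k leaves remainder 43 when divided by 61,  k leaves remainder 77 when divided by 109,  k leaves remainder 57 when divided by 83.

34217139

The moduli are pairwise coprime; N = 227·61·109·83 = 125273809.
N/227 = 551867; 551867 ≡ 30 (mod 227); 30·53 ≡ 1, so inverse 53.
N/61 = 2053669; 2053669 ≡ 43 (mod 61); 43·44 ≡ 1, so inverse 44.
N/109 = 1149301; 1149301 ≡ 5 (mod 109); 5·22 ≡ 1, so inverse 22.
N/83 = 1509323; 1509323 ≡ 51 (mod 83); 51·70 ≡ 1, so inverse 70.
k ≡ 67·551867·53 + 43·2053669·44 + 77·1149301·22 + 57·1509323·70 = 13814336129.
13814336129 mod 125273809 = 34217139.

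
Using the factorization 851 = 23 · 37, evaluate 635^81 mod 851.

339

Mod 23: 635 ≡ 14; by Fermat, exponent reduces to 81 mod 22 = 15; 14^15 ≡ 17 (mod 23).
Mod 37: 635 ≡ 6; by Fermat, exponent reduces to 81 mod 36 = 9; 6^9 ≡ 6 (mod 37).
Combine by CRT: x ≡ 17 (mod 23), x ≡ 6 (mod 37) ⇒ x ≡ 339 (mod 851).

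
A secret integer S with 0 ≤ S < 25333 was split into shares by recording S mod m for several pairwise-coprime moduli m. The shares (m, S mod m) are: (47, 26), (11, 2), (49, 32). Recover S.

22915

Combine the congruences pairwise.
From S ≡ 26 (mod 47) write S = 26 + 47t. Substituting into S ≡ 2 (mod 11) gives 47t ≡ 9 (mod 11), and since 3⁻¹ ≡ 4 (mod 11), t ≡ 3. Hence S ≡ 26 + 47·3 = 167 (mod 517).
From S ≡ 167 (mod 517) write S = 167 + 517t. Substituting into S ≡ 32 (mod 49) gives 517t ≡ 12 (mod 49), and since 27⁻¹ ≡ 20 (mod 49), t ≡ 44. Hence S ≡ 167 + 517·44 = 22915 (mod 25333).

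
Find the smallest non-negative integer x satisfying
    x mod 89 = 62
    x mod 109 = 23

From x ≡ 62 (mod 89) write x = 62 + 89t. Substituting into x ≡ 23 (mod 109) gives 89t ≡ 70 (mod 109), and since 89⁻¹ ≡ 49 (mod 109), t ≡ 51. Hence x ≡ 62 + 89·51 = 4601 (mod 9701).

4601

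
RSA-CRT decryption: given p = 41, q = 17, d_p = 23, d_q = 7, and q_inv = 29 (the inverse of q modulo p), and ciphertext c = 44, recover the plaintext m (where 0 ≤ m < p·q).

m₁ = c^(d_p) mod p: c ≡ 3 (mod 41), and 3^23 mod 41 = 14.
m₂ = c^(d_q) mod q: c ≡ 10 (mod 17), and 10^7 mod 17 = 5.
h = q_inv·(m₁ − m₂) mod p = 29·(14 − 5) mod 41 = 15.
m = m₂ + h·q = 5 + 15·17 = 260.

260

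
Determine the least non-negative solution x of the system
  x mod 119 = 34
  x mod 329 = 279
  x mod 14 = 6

Combine the congruences pairwise.
gcd(119, 329) = 7 and 7 | (279 − 34), so the pair is consistent; merging gives x ≡ 4556 (mod 5593), where 5593 = lcm(119, 329).
gcd(5593, 14) = 7 and 7 | (6 − 4556), so the pair is consistent; merging gives x ≡ 4556 (mod 11186), where 11186 = lcm(5593, 14).
The solution is unique modulo lcm(119, 329, 14) = 11186.

4556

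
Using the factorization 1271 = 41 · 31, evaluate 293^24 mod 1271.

Mod 41: 293 ≡ 6; 6^24 ≡ 16 (mod 41).
Mod 31: 293 ≡ 14; 14^24 ≡ 4 (mod 31).
Combine by CRT: x ≡ 16 (mod 41), x ≡ 4 (mod 31) ⇒ x ≡ 221 (mod 1271).

221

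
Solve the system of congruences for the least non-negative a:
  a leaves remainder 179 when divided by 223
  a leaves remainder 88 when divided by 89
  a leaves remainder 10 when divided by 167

The moduli are pairwise coprime; N = 223·89·167 = 3314449.
N/223 = 14863; 14863 ≡ 145 (mod 223); 145·20 ≡ 1, so inverse 20.
N/89 = 37241; 37241 ≡ 39 (mod 89); 39·16 ≡ 1, so inverse 16.
N/167 = 19847; 19847 ≡ 141 (mod 167); 141·122 ≡ 1, so inverse 122.
a ≡ 179·14863·20 + 88·37241·16 + 10·19847·122 = 129858208.
129858208 mod 3314449 = 594697.

594697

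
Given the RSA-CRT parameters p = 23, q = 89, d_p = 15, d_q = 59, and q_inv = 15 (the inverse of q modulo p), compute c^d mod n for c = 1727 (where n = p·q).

361

m₁ = c^(d_p) mod p: c ≡ 2 (mod 23), and 2^15 mod 23 = 16.
m₂ = c^(d_q) mod q: c ≡ 36 (mod 89), and 36^59 mod 89 = 5.
h = q_inv·(m₁ − m₂) mod p = 15·(16 − 5) mod 23 = 4.
m = m₂ + h·q = 5 + 4·89 = 361.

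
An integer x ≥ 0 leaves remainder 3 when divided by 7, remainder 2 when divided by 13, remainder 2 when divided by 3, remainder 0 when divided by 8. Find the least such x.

The moduli are pairwise coprime; N = 7·13·3·8 = 2184.
N/7 = 312; 312 ≡ 4 (mod 7); 4·2 ≡ 1, so inverse 2.
N/13 = 168; 168 ≡ 12 (mod 13); 12·12 ≡ 1, so inverse 12.
N/3 = 728; 728 ≡ 2 (mod 3); 2·2 ≡ 1, so inverse 2.
N/8 = 273; 273 ≡ 1 (mod 8), inverse 1.
x ≡ 3·312·2 + 2·168·12 + 2·728·2 + 0·273·1 = 8816.
8816 mod 2184 = 80.

80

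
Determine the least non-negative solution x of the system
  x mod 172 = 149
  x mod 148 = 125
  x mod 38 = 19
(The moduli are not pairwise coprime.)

95437

gcd(172, 148) = 4 and 4 | (125 − 149), so the pair is consistent; merging gives x ≡ 6341 (mod 6364), where 6364 = lcm(172, 148).
gcd(6364, 38) = 2 and 2 | (19 − 6341), so the pair is consistent; merging gives x ≡ 95437 (mod 120916), where 120916 = lcm(6364, 38).
The solution is unique modulo lcm(172, 148, 38) = 120916.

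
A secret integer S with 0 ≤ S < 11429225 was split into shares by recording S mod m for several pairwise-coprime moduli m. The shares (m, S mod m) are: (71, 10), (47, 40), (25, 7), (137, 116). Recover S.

The moduli are pairwise coprime; N = 71·47·25·137 = 11429225.
N/71 = 160975; 160975 ≡ 18 (mod 71); 18·4 ≡ 1, so inverse 4.
N/47 = 243175; 243175 ≡ 44 (mod 47); 44·31 ≡ 1, so inverse 31.
N/25 = 457169; 457169 ≡ 19 (mod 25); 19·4 ≡ 1, so inverse 4.
N/137 = 83425; 83425 ≡ 129 (mod 137); 129·17 ≡ 1, so inverse 17.
S ≡ 10·160975·4 + 40·243175·31 + 7·457169·4 + 116·83425·17 = 485290832.
485290832 mod 11429225 = 5263382.

5263382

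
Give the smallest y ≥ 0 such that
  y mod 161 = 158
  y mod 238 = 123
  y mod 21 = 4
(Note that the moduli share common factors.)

gcd(161, 238) = 7 and 7 | (123 − 158), so the pair is consistent; merging gives y ≡ 3217 (mod 5474), where 5474 = lcm(161, 238).
gcd(5474, 21) = 7 and 7 | (4 − 3217), so the pair is consistent; merging gives y ≡ 3217 (mod 16422), where 16422 = lcm(5474, 21).
The solution is unique modulo lcm(161, 238, 21) = 16422.

3217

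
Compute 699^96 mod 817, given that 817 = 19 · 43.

790

Mod 19: 699 ≡ 15; by Fermat, exponent reduces to 96 mod 18 = 6; 15^6 ≡ 11 (mod 19).
Mod 43: 699 ≡ 11; by Fermat, exponent reduces to 96 mod 42 = 12; 11^12 ≡ 16 (mod 43).
Combine by CRT: x ≡ 11 (mod 19), x ≡ 16 (mod 43) ⇒ x ≡ 790 (mod 817).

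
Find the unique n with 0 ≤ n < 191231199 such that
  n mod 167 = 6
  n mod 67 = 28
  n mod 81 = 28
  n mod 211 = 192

The moduli are pairwise coprime; M = 167·67·81·211 = 191231199.
M/167 = 1145097; 1145097 ≡ 145 (mod 167); 145·129 ≡ 1, so inverse 129.
M/67 = 2854197; 2854197 ≡ 64 (mod 67); 64·22 ≡ 1, so inverse 22.
M/81 = 2360879; 2360879 ≡ 53 (mod 81); 53·26 ≡ 1, so inverse 26.
M/211 = 906309; 906309 ≡ 64 (mod 211); 64·122 ≡ 1, so inverse 122.
n ≡ 6·1145097·129 + 28·2854197·22 + 28·2360879·26 + 192·906309·122 = 25592592358.
25592592358 mod 191231199 = 158842891.

158842891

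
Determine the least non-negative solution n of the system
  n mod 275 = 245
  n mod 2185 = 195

32970

Combine the congruences pairwise.
gcd(275, 2185) = 5 and 5 | (195 − 245), so the pair is consistent; merging gives n ≡ 32970 (mod 120175), where 120175 = lcm(275, 2185).
The solution is unique modulo lcm(275, 2185) = 120175.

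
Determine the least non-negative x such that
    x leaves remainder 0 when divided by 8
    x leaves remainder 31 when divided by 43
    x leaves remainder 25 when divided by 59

The moduli are pairwise coprime; N = 8·43·59 = 20296.
N/8 = 2537; 2537 ≡ 1 (mod 8), inverse 1.
N/43 = 472; 472 ≡ 42 (mod 43); 42·42 ≡ 1, so inverse 42.
N/59 = 344; 344 ≡ 49 (mod 59); 49·53 ≡ 1, so inverse 53.
x ≡ 0·2537·1 + 31·472·42 + 25·344·53 = 1070344.
1070344 mod 20296 = 14952.

14952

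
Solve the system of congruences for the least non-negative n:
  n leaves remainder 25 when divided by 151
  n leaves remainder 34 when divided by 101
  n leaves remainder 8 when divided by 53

From n ≡ 25 (mod 151) write n = 25 + 151t. Substituting into n ≡ 34 (mod 101) gives 151t ≡ 9 (mod 101), and since 50⁻¹ ≡ 99 (mod 101), t ≡ 83. Hence n ≡ 25 + 151·83 = 12558 (mod 15251).
From n ≡ 12558 (mod 15251) write n = 12558 + 15251t. Substituting into n ≡ 8 (mod 53) gives 15251t ≡ 11 (mod 53), and since 40⁻¹ ≡ 4 (mod 53), t ≡ 44. Hence n ≡ 12558 + 15251·44 = 683602 (mod 808303).

683602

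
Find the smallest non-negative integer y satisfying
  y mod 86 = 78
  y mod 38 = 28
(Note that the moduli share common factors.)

1282

gcd(86, 38) = 2 and 2 | (28 − 78), so the pair is consistent; merging gives y ≡ 1282 (mod 1634), where 1634 = lcm(86, 38).
The solution is unique modulo lcm(86, 38) = 1634.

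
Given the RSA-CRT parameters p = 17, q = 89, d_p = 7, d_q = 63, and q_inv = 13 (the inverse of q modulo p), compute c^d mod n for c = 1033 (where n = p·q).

m₁ = c^(d_p) mod p: c ≡ 13 (mod 17), and 13^7 mod 17 = 4.
m₂ = c^(d_q) mod q: c ≡ 54 (mod 89), and 54^63 mod 89 = 75.
h = q_inv·(m₁ − m₂) mod p = 13·(4 − 75) mod 17 = 12.
m = m₂ + h·q = 75 + 12·89 = 1143.

1143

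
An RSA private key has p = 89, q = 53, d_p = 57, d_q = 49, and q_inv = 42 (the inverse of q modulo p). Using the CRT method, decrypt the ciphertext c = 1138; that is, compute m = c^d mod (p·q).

4065

m₁ = c^(d_p) mod p: c ≡ 70 (mod 89), and 70^57 mod 89 = 60.
m₂ = c^(d_q) mod q: c ≡ 25 (mod 53), and 25^49 mod 53 = 37.
h = q_inv·(m₁ − m₂) mod p = 42·(60 − 37) mod 89 = 76.
m = m₂ + h·q = 37 + 76·53 = 4065.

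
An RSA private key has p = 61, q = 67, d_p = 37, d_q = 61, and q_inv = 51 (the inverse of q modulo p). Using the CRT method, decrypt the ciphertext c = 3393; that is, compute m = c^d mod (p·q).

m₁ = c^(d_p) mod p: c ≡ 38 (mod 61), and 38^37 mod 61 = 37.
m₂ = c^(d_q) mod q: c ≡ 43 (mod 67), and 43^61 mod 67 = 52.
h = q_inv·(m₁ − m₂) mod p = 51·(37 − 52) mod 61 = 28.
m = m₂ + h·q = 52 + 28·67 = 1928.

1928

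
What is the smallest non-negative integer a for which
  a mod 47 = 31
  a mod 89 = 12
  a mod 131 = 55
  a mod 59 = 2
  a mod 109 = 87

161645016

The moduli are pairwise coprime; N = 47·89·131·59·109 = 3524014363.
N/47 = 74979029; 74979029 ≡ 23 (mod 47); 23·45 ≡ 1, so inverse 45.
N/89 = 39595667; 39595667 ≡ 12 (mod 89); 12·52 ≡ 1, so inverse 52.
N/131 = 26900873; 26900873 ≡ 23 (mod 131); 23·57 ≡ 1, so inverse 57.
N/59 = 59729057; 59729057 ≡ 53 (mod 59); 53·49 ≡ 1, so inverse 49.
N/109 = 32330407; 32330407 ≡ 26 (mod 109); 26·21 ≡ 1, so inverse 21.
a ≡ 31·74979029·45 + 12·39595667·52 + 55·26900873·57 + 2·59729057·49 + 87·32330407·21 = 278558779693.
278558779693 mod 3524014363 = 161645016.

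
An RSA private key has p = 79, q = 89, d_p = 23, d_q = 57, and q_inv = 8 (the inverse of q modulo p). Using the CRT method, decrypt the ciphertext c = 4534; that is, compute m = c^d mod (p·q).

m₁ = c^(d_p) mod p: c ≡ 31 (mod 79), and 31^23 mod 79 = 76.
m₂ = c^(d_q) mod q: c ≡ 84 (mod 89), and 84^57 mod 89 = 49.
h = q_inv·(m₁ − m₂) mod p = 8·(76 − 49) mod 79 = 58.
m = m₂ + h·q = 49 + 58·89 = 5211.

5211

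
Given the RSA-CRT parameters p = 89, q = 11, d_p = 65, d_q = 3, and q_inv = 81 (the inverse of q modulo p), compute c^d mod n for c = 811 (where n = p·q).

m₁ = c^(d_p) mod p: c ≡ 10 (mod 89), and 10^65 mod 89 = 80.
m₂ = c^(d_q) mod q: c ≡ 8 (mod 11), and 8^3 mod 11 = 6.
h = q_inv·(m₁ − m₂) mod p = 81·(80 − 6) mod 89 = 31.
m = m₂ + h·q = 6 + 31·11 = 347.

347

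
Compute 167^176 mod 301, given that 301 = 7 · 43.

Mod 7: 167 ≡ 6; by Fermat, exponent reduces to 176 mod 6 = 2; 6^2 ≡ 1 (mod 7).
Mod 43: 167 ≡ 38; by Fermat, exponent reduces to 176 mod 42 = 8; 38^8 ≡ 13 (mod 43).
Combine by CRT: x ≡ 1 (mod 7), x ≡ 13 (mod 43) ⇒ x ≡ 99 (mod 301).

99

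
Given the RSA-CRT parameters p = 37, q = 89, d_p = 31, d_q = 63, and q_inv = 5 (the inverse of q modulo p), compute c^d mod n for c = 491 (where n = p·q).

m₁ = c^(d_p) mod p: c ≡ 10 (mod 37), and 10^31 mod 37 = 10.
m₂ = c^(d_q) mod q: c ≡ 46 (mod 89), and 46^63 mod 89 = 13.
h = q_inv·(m₁ − m₂) mod p = 5·(10 − 13) mod 37 = 22.
m = m₂ + h·q = 13 + 22·89 = 1971.

1971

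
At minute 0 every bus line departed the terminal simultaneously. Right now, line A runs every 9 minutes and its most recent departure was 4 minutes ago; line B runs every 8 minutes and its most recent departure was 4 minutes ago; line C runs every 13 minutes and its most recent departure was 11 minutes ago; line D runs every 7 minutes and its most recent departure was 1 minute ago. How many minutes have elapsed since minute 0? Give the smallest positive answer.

5692

Combine the congruences pairwise.
From t ≡ 4 (mod 9) write t = 4 + 9s. Substituting into t ≡ 4 (mod 8) gives 9s ≡ 0 (mod 8), and since 1⁻¹ ≡ 1 (mod 8), s ≡ 0. Hence t ≡ 4 + 9·0 = 4 (mod 72).
From t ≡ 4 (mod 72) write t = 4 + 72s. Substituting into t ≡ 11 (mod 13) gives 72s ≡ 7 (mod 13), and since 7⁻¹ ≡ 2 (mod 13), s ≡ 1. Hence t ≡ 4 + 72·1 = 76 (mod 936).
From t ≡ 76 (mod 936) write t = 76 + 936s. Substituting into t ≡ 1 (mod 7) gives 936s ≡ 2 (mod 7), and since 5⁻¹ ≡ 3 (mod 7), s ≡ 6. Hence t ≡ 76 + 936·6 = 5692 (mod 6552).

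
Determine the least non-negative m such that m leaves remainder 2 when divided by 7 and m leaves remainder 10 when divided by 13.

From m ≡ 2 (mod 7) write m = 2 + 7t. Substituting into m ≡ 10 (mod 13) gives 7t ≡ 8 (mod 13), and since 7⁻¹ ≡ 2 (mod 13), t ≡ 3. Hence m ≡ 2 + 7·3 = 23 (mod 91).

23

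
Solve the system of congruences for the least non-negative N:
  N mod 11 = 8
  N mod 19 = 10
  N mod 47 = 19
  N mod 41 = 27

222329

The moduli are pairwise coprime; M = 11·19·47·41 = 402743.
M/11 = 36613; 36613 ≡ 5 (mod 11); 5·9 ≡ 1, so inverse 9.
M/19 = 21197; 21197 ≡ 12 (mod 19); 12·8 ≡ 1, so inverse 8.
M/47 = 8569; 8569 ≡ 15 (mod 47); 15·22 ≡ 1, so inverse 22.
M/41 = 9823; 9823 ≡ 24 (mod 41); 24·12 ≡ 1, so inverse 12.
N ≡ 8·36613·9 + 10·21197·8 + 19·8569·22 + 27·9823·12 = 11096390.
11096390 mod 402743 = 222329.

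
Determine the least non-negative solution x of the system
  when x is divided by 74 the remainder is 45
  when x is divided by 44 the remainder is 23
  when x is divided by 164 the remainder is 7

49699

Combine the congruences pairwise.
gcd(74, 44) = 2 and 2 | (23 − 45), so the pair is consistent; merging gives x ≡ 859 (mod 1628), where 1628 = lcm(74, 44).
gcd(1628, 164) = 4 and 4 | (7 − 859), so the pair is consistent; merging gives x ≡ 49699 (mod 66748), where 66748 = lcm(1628, 164).
The solution is unique modulo lcm(74, 44, 164) = 66748.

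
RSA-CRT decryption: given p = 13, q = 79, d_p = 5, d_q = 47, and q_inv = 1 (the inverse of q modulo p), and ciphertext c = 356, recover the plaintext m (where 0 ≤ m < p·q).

499

m₁ = c^(d_p) mod p: c ≡ 5 (mod 13), and 5^5 mod 13 = 5.
m₂ = c^(d_q) mod q: c ≡ 40 (mod 79), and 40^47 mod 79 = 25.
h = q_inv·(m₁ − m₂) mod p = 1·(5 − 25) mod 13 = 6.
m = m₂ + h·q = 25 + 6·79 = 499.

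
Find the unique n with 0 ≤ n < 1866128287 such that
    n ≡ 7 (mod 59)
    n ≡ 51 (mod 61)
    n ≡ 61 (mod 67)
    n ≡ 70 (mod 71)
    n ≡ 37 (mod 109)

Combine the congruences pairwise.
From n ≡ 7 (mod 59) write n = 7 + 59t. Substituting into n ≡ 51 (mod 61) gives 59t ≡ 44 (mod 61), and since 59⁻¹ ≡ 30 (mod 61), t ≡ 39. Hence n ≡ 7 + 59·39 = 2308 (mod 3599).
From n ≡ 2308 (mod 3599) write n = 2308 + 3599t. Substituting into n ≡ 61 (mod 67) gives 3599t ≡ 31 (mod 67), and since 48⁻¹ ≡ 7 (mod 67), t ≡ 16. Hence n ≡ 2308 + 3599·16 = 59892 (mod 241133).
From n ≡ 59892 (mod 241133) write n = 59892 + 241133t. Substituting into n ≡ 70 (mod 71) gives 241133t ≡ 31 (mod 71), and since 17⁻¹ ≡ 46 (mod 71), t ≡ 6. Hence n ≡ 59892 + 241133·6 = 1506690 (mod 17120443).
From n ≡ 1506690 (mod 17120443) write n = 1506690 + 17120443t. Substituting into n ≡ 37 (mod 109) gives 17120443t ≡ 54 (mod 109), and since 31⁻¹ ≡ 102 (mod 109), t ≡ 58. Hence n ≡ 1506690 + 17120443·58 = 994492384 (mod 1866128287).

994492384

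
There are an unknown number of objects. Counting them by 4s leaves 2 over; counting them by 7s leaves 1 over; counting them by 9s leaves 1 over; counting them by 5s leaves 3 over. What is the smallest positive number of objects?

Combine the congruences pairwise.
From N ≡ 2 (mod 4) write N = 2 + 4t. Substituting into N ≡ 1 (mod 7) gives 4t ≡ 6 (mod 7), and since 4⁻¹ ≡ 2 (mod 7), t ≡ 5. Hence N ≡ 2 + 4·5 = 22 (mod 28).
From N ≡ 22 (mod 28) write N = 22 + 28t. Substituting into N ≡ 1 (mod 9) gives 28t ≡ 6 (mod 9), and since 1⁻¹ ≡ 1 (mod 9), t ≡ 6. Hence N ≡ 22 + 28·6 = 190 (mod 252).
From N ≡ 190 (mod 252) write N = 190 + 252t. Substituting into N ≡ 3 (mod 5) gives 252t ≡ 3 (mod 5), and since 2⁻¹ ≡ 3 (mod 5), t ≡ 4. Hence N ≡ 190 + 252·4 = 1198 (mod 1260).

1198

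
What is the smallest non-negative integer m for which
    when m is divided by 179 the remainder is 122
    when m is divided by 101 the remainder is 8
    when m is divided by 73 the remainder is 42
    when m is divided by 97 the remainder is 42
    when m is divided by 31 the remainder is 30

The moduli are pairwise coprime; N = 179·101·73·97·31 = 3968539369.
N/179 = 22170611; 22170611 ≡ 29 (mod 179); 29·142 ≡ 1, so inverse 142.
N/101 = 39292469; 39292469 ≡ 35 (mod 101); 35·26 ≡ 1, so inverse 26.
N/73 = 54363553; 54363553 ≡ 15 (mod 73); 15·39 ≡ 1, so inverse 39.
N/97 = 40912777; 40912777 ≡ 20 (mod 97); 20·34 ≡ 1, so inverse 34.
N/31 = 128017399; 128017399 ≡ 16 (mod 31); 16·2 ≡ 1, so inverse 2.
m ≡ 122·22170611·142 + 8·39292469·26 + 42·54363553·39 + 42·40912777·34 + 30·128017399·2 = 547408487826.
547408487826 mod 3968539369 = 3718594273.

3718594273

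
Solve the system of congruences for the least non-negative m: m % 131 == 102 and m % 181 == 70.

From m ≡ 102 (mod 131) write m = 102 + 131t. Substituting into m ≡ 70 (mod 181) gives 131t ≡ 149 (mod 181), and since 131⁻¹ ≡ 76 (mod 181), t ≡ 102. Hence m ≡ 102 + 131·102 = 13464 (mod 23711).

13464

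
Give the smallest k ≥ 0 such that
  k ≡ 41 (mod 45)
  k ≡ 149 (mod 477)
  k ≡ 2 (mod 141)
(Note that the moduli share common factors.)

12551

gcd(45, 477) = 9 and 9 | (149 − 41), so the pair is consistent; merging gives k ≡ 626 (mod 2385), where 2385 = lcm(45, 477).
gcd(2385, 141) = 3 and 3 | (2 − 626), so the pair is consistent; merging gives k ≡ 12551 (mod 112095), where 112095 = lcm(2385, 141).
The solution is unique modulo lcm(45, 477, 141) = 112095.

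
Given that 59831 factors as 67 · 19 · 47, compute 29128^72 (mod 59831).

Mod 67: 29128 ≡ 50; by Fermat, exponent reduces to 72 mod 66 = 6; 50^6 ≡ 15 (mod 67).
Mod 19: 29128 ≡ 1; since 18 | 72, by Fermat 1^72 ≡ 1 (mod 19).
Mod 47: 29128 ≡ 35; by Fermat, exponent reduces to 72 mod 46 = 26; 35^26 ≡ 36 (mod 47).
Combine by CRT: x ≡ 15 (mod 67), x ≡ 1 (mod 19), x ≡ 36 (mod 47) ⇒ x ≡ 18507 (mod 59831).

18507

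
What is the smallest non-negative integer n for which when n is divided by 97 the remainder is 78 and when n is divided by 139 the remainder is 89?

From n ≡ 78 (mod 97) write n = 78 + 97t. Substituting into n ≡ 89 (mod 139) gives 97t ≡ 11 (mod 139), and since 97⁻¹ ≡ 43 (mod 139), t ≡ 56. Hence n ≡ 78 + 97·56 = 5510 (mod 13483).

5510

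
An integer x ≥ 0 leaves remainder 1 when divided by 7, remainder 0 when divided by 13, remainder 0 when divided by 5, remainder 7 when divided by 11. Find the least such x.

260

From x ≡ 1 (mod 7) write x = 1 + 7t. Substituting into x ≡ 0 (mod 13) gives 7t ≡ 12 (mod 13), and since 7⁻¹ ≡ 2 (mod 13), t ≡ 11. Hence x ≡ 1 + 7·11 = 78 (mod 91).
From x ≡ 78 (mod 91) write x = 78 + 91t. Substituting into x ≡ 0 (mod 5) gives 91t ≡ 2 (mod 5), and since 1⁻¹ ≡ 1 (mod 5), t ≡ 2. Hence x ≡ 78 + 91·2 = 260 (mod 455).
From x ≡ 260 (mod 455) write x = 260 + 455t. Substituting into x ≡ 7 (mod 11) gives 455t ≡ 0 (mod 11), and since 4⁻¹ ≡ 3 (mod 11), t ≡ 0. Hence x ≡ 260 + 455·0 = 260 (mod 5005).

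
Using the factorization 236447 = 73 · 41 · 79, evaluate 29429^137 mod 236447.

38408

Mod 73: 29429 ≡ 10; by Fermat, exponent reduces to 137 mod 72 = 65; 10^65 ≡ 10 (mod 73).
Mod 41: 29429 ≡ 32; by Fermat, exponent reduces to 137 mod 40 = 17; 32^17 ≡ 32 (mod 41).
Mod 79: 29429 ≡ 41; by Fermat, exponent reduces to 137 mod 78 = 59; 41^59 ≡ 14 (mod 79).
Combine by CRT: x ≡ 10 (mod 73), x ≡ 32 (mod 41), x ≡ 14 (mod 79) ⇒ x ≡ 38408 (mod 236447).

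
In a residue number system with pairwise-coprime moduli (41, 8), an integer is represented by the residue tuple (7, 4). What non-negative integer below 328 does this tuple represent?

From x ≡ 7 (mod 41) write x = 7 + 41t. Substituting into x ≡ 4 (mod 8) gives 41t ≡ 5 (mod 8), and since 1⁻¹ ≡ 1 (mod 8), t ≡ 5. Hence x ≡ 7 + 41·5 = 212 (mod 328).

212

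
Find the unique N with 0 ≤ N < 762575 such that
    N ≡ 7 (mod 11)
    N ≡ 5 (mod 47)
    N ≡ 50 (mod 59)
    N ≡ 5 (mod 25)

128080

From N ≡ 7 (mod 11) write N = 7 + 11t. Substituting into N ≡ 5 (mod 47) gives 11t ≡ 45 (mod 47), and since 11⁻¹ ≡ 30 (mod 47), t ≡ 34. Hence N ≡ 7 + 11·34 = 381 (mod 517).
From N ≡ 381 (mod 517) write N = 381 + 517t. Substituting into N ≡ 50 (mod 59) gives 517t ≡ 23 (mod 59), and since 45⁻¹ ≡ 21 (mod 59), t ≡ 11. Hence N ≡ 381 + 517·11 = 6068 (mod 30503).
From N ≡ 6068 (mod 30503) write N = 6068 + 30503t. Substituting into N ≡ 5 (mod 25) gives 30503t ≡ 12 (mod 25), and since 3⁻¹ ≡ 17 (mod 25), t ≡ 4. Hence N ≡ 6068 + 30503·4 = 128080 (mod 762575).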